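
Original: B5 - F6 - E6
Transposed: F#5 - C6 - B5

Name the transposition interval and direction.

From B5 to F#5 is 4 letter names — a fourth of some quality.
F#5 to B5 is 5 semitones, which makes it a perfect fourth; the second version is lower, so the direction is down.
Checking another pair — E6 → B5 — gives the same interval.

down a perfect fourth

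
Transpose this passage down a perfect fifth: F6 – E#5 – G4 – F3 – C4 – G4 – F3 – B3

F6 gives Bb5
E#5 gives A#4
G4 gives C4
F3 gives Bb2
C4 gives F3
G4 gives C4
F3 gives Bb2
B3 gives E3

Bb5 A#4 C4 Bb2 F3 C4 Bb2 E3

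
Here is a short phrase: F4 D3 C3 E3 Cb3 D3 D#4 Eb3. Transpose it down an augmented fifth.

F4 down an augmented fifth is Bbb3.
D3: a fifth down reaches G, and 8 semitones makes it Gb2.
C3 down an augmented fifth is Fb2.
An augmented fifth down from E3 gives Ab2.
Cb3 down an augmented fifth is Fbb2.
D3 down an augmented fifth is Gb2.
An augmented fifth down from D#4 gives G3.
Eb3: a fifth down reaches A, and 8 semitones makes it Abb2.

Bbb3 Gb2 Fb2 Ab2 Fbb2 Gb2 G3 Abb2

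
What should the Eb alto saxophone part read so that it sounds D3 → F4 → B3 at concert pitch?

Written C4 sounds as Eb3 on the Eb alto saxophone, so concert pitches are written a major sixth up.
D3 gives B3
F4 gives D5
B3 gives G#4

B3 D5 G#4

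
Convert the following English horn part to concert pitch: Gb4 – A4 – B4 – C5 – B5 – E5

The English horn sounds a perfect fifth below written, so transpose each written note down a perfect fifth.
Gb4 becomes Cb4
A4 becomes D4
B4 becomes E4
C5 becomes F4
B5 becomes E5
E5 becomes A4

Cb4 D4 E4 F4 E5 A4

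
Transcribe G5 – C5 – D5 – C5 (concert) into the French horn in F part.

Written C4 sounds as F3 on the French horn in F, so concert pitches are written a perfect fifth up.
G5 gives D6
C5 gives G5
D5 gives A5
C5 gives G5

D6 G5 A5 G5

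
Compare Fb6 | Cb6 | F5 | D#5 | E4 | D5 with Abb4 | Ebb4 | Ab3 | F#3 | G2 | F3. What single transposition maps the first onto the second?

From Fb6 to Abb4 is 13 letter names — a thirteenth of some quality.
Abb4 to Fb6 is 21 semitones, which makes it a major thirteenth; the second version is lower, so the direction is down.
Checking another pair — D5 → F3 — gives the same interval.

down a major thirteenth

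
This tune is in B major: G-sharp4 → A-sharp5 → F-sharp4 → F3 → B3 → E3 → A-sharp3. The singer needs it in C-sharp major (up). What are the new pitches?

A#4 B#5 G#4 G3 C#4 F#3 B#3

B major to C-sharp major up is a major second, so every note moves up by that interval.
G#4 to A#4
A#5 to B#5
F#4 to G#4
F3 to G3
B3 to C#4
E3 to F#3
A#3 to B#3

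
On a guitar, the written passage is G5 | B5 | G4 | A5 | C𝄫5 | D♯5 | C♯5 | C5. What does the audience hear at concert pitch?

Written C4 on the guitar sounds as C3, a perfect octave lower; apply that shift to every note.
G5 → G4
B5 → B4
G4 → G3
A5 → A4
Cbb5 → Cbb4
D#5 → D#4
C#5 → C#4
C5 → C4

G4 B4 G3 A4 Cbb4 D#4 C#4 C4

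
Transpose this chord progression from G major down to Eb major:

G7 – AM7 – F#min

Eb7 FM7 Dmin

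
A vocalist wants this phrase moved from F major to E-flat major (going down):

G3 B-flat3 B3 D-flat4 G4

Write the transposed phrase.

F3 Ab3 A3 Cb4 F4

From F down to E-flat is a major second; apply that to each pitch.
G3 → F3
Bb3 → Ab3
B3 → A3
Db4 → Cb4
G4 → F4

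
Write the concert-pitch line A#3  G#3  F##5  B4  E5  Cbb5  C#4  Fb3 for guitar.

A#4 G#4 F##6 B5 E6 Cbb6 C#5 Fb4

Written C4 sounds as C3 on the guitar, so concert pitches are written a perfect octave up.
A#3 → A#4
G#3 → G#4
F##5 → F##6
B4 → B5
E5 → E6
Cbb5 → Cbb6
C#4 → C#5
Fb3 → Fb4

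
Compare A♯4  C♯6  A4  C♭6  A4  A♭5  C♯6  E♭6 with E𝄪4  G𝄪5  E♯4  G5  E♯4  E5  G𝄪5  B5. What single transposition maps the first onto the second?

Take the first pair: A#4 → E##4. A to E spans 4 letter names, so the interval is some kind of fourth.
E##4 to A#4 is 4 semitones, which makes it a diminished fourth; the second version is lower, so the direction is down.
Checking another pair — Eb6 → B5 — gives the same interval.

down a diminished fourth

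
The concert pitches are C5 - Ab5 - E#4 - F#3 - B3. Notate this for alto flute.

F5 Db6 A#4 B3 E4

Written C4 sounds as G3 on the alto flute, so concert pitches are written a perfect fourth up.
C5 -> F5
Ab5 -> Db6
E#4 -> A#4
F#3 -> B3
B3 -> E4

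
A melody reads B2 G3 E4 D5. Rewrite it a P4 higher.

B2 gives E3
G3 gives C4
E4 gives A4
D5 gives G5

E3 C4 A4 G5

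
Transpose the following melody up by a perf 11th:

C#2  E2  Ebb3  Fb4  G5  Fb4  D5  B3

C#2 up a perfect eleventh is F#3.
A perfect eleventh up from E2 gives A3.
Ebb3: an eleventh up reaches A, and 17 semitones makes it Abb4.
Fb4: an eleventh up reaches B, and 17 semitones makes it Bbb5.
G5 up a perfect eleventh is C7.
Fb4 up a perfect eleventh is Bbb5.
A perfect eleventh up from D5 gives G6.
A perfect eleventh up from B3 gives E5.

F#3 A3 Abb4 Bbb5 C7 Bbb5 G6 E5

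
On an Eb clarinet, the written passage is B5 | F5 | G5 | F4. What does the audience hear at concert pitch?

The Eb clarinet sounds a minor third above written, so transpose each written note up a minor third.
B5 becomes D6
F5 becomes Ab5
G5 becomes Bb5
F4 becomes Ab4

D6 Ab5 Bb5 Ab4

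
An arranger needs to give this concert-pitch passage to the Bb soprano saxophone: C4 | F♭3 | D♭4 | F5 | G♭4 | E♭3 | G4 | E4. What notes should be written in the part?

Written C4 sounds as Bb3 on the Bb soprano saxophone, so concert pitches are written a major second up.
C4 gives D4
Fb3 gives Gb3
Db4 gives Eb4
F5 gives G5
Gb4 gives Ab4
Eb3 gives F3
G4 gives A4
E4 gives F#4

D4 Gb3 Eb4 G5 Ab4 F3 A4 F#4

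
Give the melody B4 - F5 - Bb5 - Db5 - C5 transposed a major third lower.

B4 down a major third is G4.
A major third down from F5 gives Db5.
Bb5: a third down reaches G, and 4 semitones makes it Gb5.
Db5 down a major third is Bbb4.
A major third down from C5 gives Ab4.

G4 Db5 Gb5 Bbb4 Ab4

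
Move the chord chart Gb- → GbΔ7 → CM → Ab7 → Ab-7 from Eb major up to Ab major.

Cb- CbΔ7 FM Db7 Db-7

Eb major up to Ab major is a perfect fourth; each chord root moves by that interval while the quality stays the same.
Gb-: root Gb up a perfect fourth → Cb, giving Cb-.
GbΔ7: root Gb up a perfect fourth → Cb, giving CbΔ7.
CM: root C up a perfect fourth → F, giving FM.
Ab7: root Ab up a perfect fourth → Db, giving Db7.
Ab-7: root Ab up a perfect fourth → Db, giving Db-7.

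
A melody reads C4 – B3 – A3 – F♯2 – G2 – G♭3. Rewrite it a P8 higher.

C5 B4 A4 F#3 G3 Gb4

A perfect octave up from C4 gives C5.
A perfect octave up from B3 gives B4.
A3 up a perfect octave is A4.
A perfect octave up from F#2 gives F#3.
G2 up a perfect octave is G3.
A perfect octave up from Gb3 gives Gb4.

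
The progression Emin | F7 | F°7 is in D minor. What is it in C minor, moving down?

D minor down to C minor is a major second; each chord root moves by that interval while the quality stays the same.
Emin: root E down a major second → D, giving Dmin.
F7: root F down a major second → Eb, giving Eb7.
F°7: root F down a major second → Eb, giving Eb°7.

Dmin Eb7 Eb°7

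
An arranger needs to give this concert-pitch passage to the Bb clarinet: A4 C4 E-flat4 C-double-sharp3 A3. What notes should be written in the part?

B4 D4 F4 D##3 B3

The Bb clarinet sounds a major second below written, so the written part must be a major second above concert — transpose each note up.
A4 gives B4
C4 gives D4
Eb4 gives F4
C##3 gives D##3
A3 gives B3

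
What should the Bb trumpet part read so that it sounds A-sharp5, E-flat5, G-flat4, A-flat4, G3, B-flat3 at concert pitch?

The Bb trumpet sounds a major second below written, so the written part must be a major second above concert — transpose each note up.
A#5 to B#5
Eb5 to F5
Gb4 to Ab4
Ab4 to Bb4
G3 to A3
Bb3 to C4

B#5 F5 Ab4 Bb4 A3 C4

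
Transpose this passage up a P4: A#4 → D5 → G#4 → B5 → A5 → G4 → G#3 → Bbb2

A#4 to D#5
D5 to G5
G#4 to C#5
B5 to E6
A5 to D6
G4 to C5
G#3 to C#4
Bbb2 to Ebb3

D#5 G5 C#5 E6 D6 C5 C#4 Ebb3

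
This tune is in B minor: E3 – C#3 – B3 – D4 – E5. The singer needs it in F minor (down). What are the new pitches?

Bb2 G2 F3 Ab3 Bb4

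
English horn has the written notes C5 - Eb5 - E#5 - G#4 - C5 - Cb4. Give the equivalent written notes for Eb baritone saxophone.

D6 F6 F##6 A#5 D6 Db5

First find concert pitch: the English horn sounds a perfect fifth below written, so C5 Eb5 E#5 G#4 C5 Cb4 sounds F4 Ab4 A#4 C#4 F4 Fb3.
Then write for Eb baritone saxophone: it sounds a major thirteenth below written, so the part must be a major thirteenth above concert.
F4 → D6
Ab4 → F6
A#4 → F##6
C#4 → A#5
F4 → D6
Fb3 → Db5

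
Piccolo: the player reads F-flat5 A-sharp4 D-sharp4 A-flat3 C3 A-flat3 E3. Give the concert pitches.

Fb6 A#5 D#5 Ab4 C4 Ab4 E4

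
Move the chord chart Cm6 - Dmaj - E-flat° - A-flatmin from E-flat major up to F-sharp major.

D#m6 E#maj F#° Bmin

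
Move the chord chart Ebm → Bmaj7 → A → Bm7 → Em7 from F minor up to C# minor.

F minor up to C# minor is an augmented fifth; each chord root moves by that interval while the quality stays the same.
Ebm: root Eb up an augmented fifth → B, giving Bm.
Bmaj7: root B up an augmented fifth → F##, giving F##maj7.
A: root A up an augmented fifth → E#, giving E#.
Bm7: root B up an augmented fifth → F##, giving F##m7.
Em7: root E up an augmented fifth → B#, giving B#m7.

Bm F##maj7 E# F##m7 B#m7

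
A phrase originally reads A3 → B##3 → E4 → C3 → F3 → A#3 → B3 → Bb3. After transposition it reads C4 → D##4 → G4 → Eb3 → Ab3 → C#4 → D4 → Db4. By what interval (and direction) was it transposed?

up a minor third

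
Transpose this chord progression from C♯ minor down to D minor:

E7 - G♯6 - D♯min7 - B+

C♯ minor down to D minor is a major seventh; each chord root moves by that interval while the quality stays the same.
E7: root E down a major seventh → F, giving F7.
G♯6: root G♯ down a major seventh → A, giving A6.
D♯min7: root D♯ down a major seventh → E, giving Emin7.
B+: root B down a major seventh → C, giving C+.

F7 A6 Emin7 C+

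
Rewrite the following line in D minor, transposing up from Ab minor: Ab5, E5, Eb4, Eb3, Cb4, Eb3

D6 A#5 A4 A3 F4 A3

From Ab up to D is an augmented fourth; apply that to each pitch.
Ab5 becomes D6
E5 becomes A#5
Eb4 becomes A4
Eb3 becomes A3
Cb4 becomes F4
Eb3 becomes A3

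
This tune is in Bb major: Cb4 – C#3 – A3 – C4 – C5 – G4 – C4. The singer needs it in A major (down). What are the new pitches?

From Bb down to A is a minor second; apply that to each pitch.
Cb4 → Bb3
C#3 → B#2
A3 → G#3
C4 → B3
C5 → B4
G4 → F#4
C4 → B3

Bb3 B#2 G#3 B3 B4 F#4 B3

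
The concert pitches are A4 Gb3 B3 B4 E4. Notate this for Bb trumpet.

The Bb trumpet sounds a major second below written, so the written part must be a major second above concert — transpose each note up.
A4 -> B4
Gb3 -> Ab3
B3 -> C#4
B4 -> C#5
E4 -> F#4

B4 Ab3 C#4 C#5 F#4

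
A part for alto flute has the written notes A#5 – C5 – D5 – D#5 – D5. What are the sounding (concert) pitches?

E#5 G4 A4 A#4 A4

Written C4 on the alto flute sounds as G3, a perfect fourth lower; apply that shift to every note.
A#5 -> E#5
C5 -> G4
D5 -> A4
D#5 -> A#4
D5 -> A4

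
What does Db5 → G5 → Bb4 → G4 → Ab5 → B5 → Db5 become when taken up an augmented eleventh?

G6 C#7 E6 C#6 D7 E#7 G6

Db5 to G6
G5 to C#7
Bb4 to E6
G4 to C#6
Ab5 to D7
B5 to E#7
Db5 to G6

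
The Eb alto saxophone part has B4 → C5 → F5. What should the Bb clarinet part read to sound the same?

E4 F4 Bb4

First find concert pitch: the Eb alto saxophone sounds a major sixth below written, so B4 C5 F5 sounds D4 Eb4 Ab4.
Then write for Bb clarinet: it sounds a major second below written, so the part must be a major second above concert.
D4 → E4
Eb4 → F4
Ab4 → Bb4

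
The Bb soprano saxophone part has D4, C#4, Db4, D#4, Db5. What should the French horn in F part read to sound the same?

First find concert pitch: the Bb soprano saxophone sounds a major second below written, so D4 C#4 Db4 D#4 Db5 sounds C4 B3 Cb4 C#4 Cb5.
Then write for French horn in F: it sounds a perfect fifth below written, so the part must be a perfect fifth above concert.
C4 → G4
B3 → F#4
Cb4 → Gb4
C#4 → G#4
Cb5 → Gb5

G4 F#4 Gb4 G#4 Gb5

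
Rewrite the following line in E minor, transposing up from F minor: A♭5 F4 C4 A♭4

G6 E5 B4 G5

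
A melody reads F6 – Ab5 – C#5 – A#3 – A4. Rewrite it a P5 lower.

Bb5 Db5 F#4 D#3 D4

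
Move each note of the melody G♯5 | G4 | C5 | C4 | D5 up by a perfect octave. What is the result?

G#6 G5 C6 C5 D6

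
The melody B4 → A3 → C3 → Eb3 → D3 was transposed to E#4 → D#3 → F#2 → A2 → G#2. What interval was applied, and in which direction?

From B4 to E#4 is 5 letter names — a fifth of some quality.
E#4 to B4 is 6 semitones, which makes it a diminished fifth; the second version is lower, so the direction is down.
Checking another pair — D3 → G#2 — gives the same interval.

down a diminished fifth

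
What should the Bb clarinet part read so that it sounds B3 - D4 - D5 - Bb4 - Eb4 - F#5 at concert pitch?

Written C4 sounds as Bb3 on the Bb clarinet, so concert pitches are written a major second up.
B3 -> C#4
D4 -> E4
D5 -> E5
Bb4 -> C5
Eb4 -> F4
F#5 -> G#5

C#4 E4 E5 C5 F4 G#5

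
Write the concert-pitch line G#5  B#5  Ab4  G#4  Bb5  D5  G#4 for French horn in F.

D#6 F##6 Eb5 D#5 F6 A5 D#5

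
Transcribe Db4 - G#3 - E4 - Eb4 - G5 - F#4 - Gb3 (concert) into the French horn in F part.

Ab4 D#4 B4 Bb4 D6 C#5 Db4

Written C4 sounds as F3 on the French horn in F, so concert pitches are written a perfect fifth up.
Db4 to Ab4
G#3 to D#4
E4 to B4
Eb4 to Bb4
G5 to D6
F#4 to C#5
Gb3 to Db4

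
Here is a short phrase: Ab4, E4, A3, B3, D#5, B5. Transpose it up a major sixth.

F5 C#5 F#4 G#4 B#5 G#6

Ab4 -> F5
E4 -> C#5
A3 -> F#4
B3 -> G#4
D#5 -> B#5
B5 -> G#6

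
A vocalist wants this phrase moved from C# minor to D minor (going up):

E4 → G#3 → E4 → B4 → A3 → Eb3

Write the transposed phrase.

F4 A3 F4 C5 Bb3 Fb3

C# minor to D minor up is a minor second, so every note moves up by that interval.
E4 -> F4
G#3 -> A3
E4 -> F4
B4 -> C5
A3 -> Bb3
Eb3 -> Fb3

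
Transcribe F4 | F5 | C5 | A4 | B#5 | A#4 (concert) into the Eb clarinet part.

D4 D5 A4 F#4 G##5 F##4

The Eb clarinet sounds a minor third above written, so the written part must be a minor third below concert — transpose each note down.
F4 → D4
F5 → D5
C5 → A4
A4 → F#4
B#5 → G##5
A#4 → F##4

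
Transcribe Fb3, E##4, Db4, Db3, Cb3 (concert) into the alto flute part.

Written C4 sounds as G3 on the alto flute, so concert pitches are written a perfect fourth up.
Fb3 to Bbb3
E##4 to A##4
Db4 to Gb4
Db3 to Gb3
Cb3 to Fb3

Bbb3 A##4 Gb4 Gb3 Fb3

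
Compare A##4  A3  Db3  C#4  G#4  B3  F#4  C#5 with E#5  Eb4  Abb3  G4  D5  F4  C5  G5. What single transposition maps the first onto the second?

up a diminished fifth

From A##4 to E#5 is 5 letter names — a fifth of some quality.
A##4 to E#5 is 6 semitones, which makes it a diminished fifth; the second version is higher, so the direction is up.
Checking another pair — C#5 → G5 — gives the same interval.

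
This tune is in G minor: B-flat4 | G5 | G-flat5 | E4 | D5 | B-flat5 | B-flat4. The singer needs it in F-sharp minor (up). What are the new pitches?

A5 F#6 F6 D#5 C#6 A6 A5

From G up to F-sharp is a major seventh; apply that to each pitch.
Bb4 -> A5
G5 -> F#6
Gb5 -> F6
E4 -> D#5
D5 -> C#6
Bb5 -> A6
Bb4 -> A5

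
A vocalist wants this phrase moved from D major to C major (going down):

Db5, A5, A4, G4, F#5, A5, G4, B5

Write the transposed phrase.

Cb5 G5 G4 F4 E5 G5 F4 A5

From D down to C is a major second; apply that to each pitch.
Db5 to Cb5
A5 to G5
A4 to G4
G4 to F4
F#5 to E5
A5 to G5
G4 to F4
B5 to A5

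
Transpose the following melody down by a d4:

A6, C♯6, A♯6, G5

E#6 G##5 E##6 D#5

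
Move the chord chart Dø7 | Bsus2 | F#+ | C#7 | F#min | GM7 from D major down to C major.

D major down to C major is a major second; each chord root moves by that interval while the quality stays the same.
Dø7: root D down a major second → C, giving Cø7.
Bsus2: root B down a major second → A, giving Asus2.
F#+: root F# down a major second → E, giving E+.
C#7: root C# down a major second → B, giving B7.
F#min: root F# down a major second → E, giving Emin.
GM7: root G down a major second → F, giving FM7.

Cø7 Asus2 E+ B7 Emin FM7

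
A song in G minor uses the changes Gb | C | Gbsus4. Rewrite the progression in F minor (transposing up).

G minor up to F minor is a minor seventh; each chord root moves by that interval while the quality stays the same.
Gb: root Gb up a minor seventh → Fb, giving Fb.
C: root C up a minor seventh → Bb, giving Bb.
Gbsus4: root Gb up a minor seventh → Fb, giving Fbsus4.

Fb Bb Fbsus4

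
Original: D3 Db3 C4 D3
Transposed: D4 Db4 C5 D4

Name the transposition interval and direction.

up a perfect octave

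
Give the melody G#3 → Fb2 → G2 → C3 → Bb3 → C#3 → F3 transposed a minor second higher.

A3 Gbb2 Ab2 Db3 Cb4 D3 Gb3

A minor second up from G#3 gives A3.
A minor second up from Fb2 gives Gbb2.
G2: a second up reaches A, and 1 semitone makes it Ab2.
C3 up a minor second is Db3.
Bb3: a second up reaches C, and 1 semitone makes it Cb4.
C#3: a second up reaches D, and 1 semitone makes it D3.
A minor second up from F3 gives Gb3.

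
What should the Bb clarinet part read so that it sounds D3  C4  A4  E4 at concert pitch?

The Bb clarinet sounds a major second below written, so the written part must be a major second above concert — transpose each note up.
D3 gives E3
C4 gives D4
A4 gives B4
E4 gives F#4

E3 D4 B4 F#4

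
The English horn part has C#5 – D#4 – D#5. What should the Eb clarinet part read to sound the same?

First find concert pitch: the English horn sounds a perfect fifth below written, so C#5 D#4 D#5 sounds F#4 G#3 G#4.
Then write for Eb clarinet: it sounds a minor third above written, so the part must be a minor third below concert.
F#4 → D#4
G#3 → E#3
G#4 → E#4

D#4 E#3 E#4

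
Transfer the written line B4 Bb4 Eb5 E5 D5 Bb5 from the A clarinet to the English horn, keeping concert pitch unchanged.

First find concert pitch: the A clarinet sounds a minor third below written, so B4 Bb4 Eb5 E5 D5 Bb5 sounds G#4 G4 C5 C#5 B4 G5.
Then write for English horn: it sounds a perfect fifth below written, so the part must be a perfect fifth above concert.
G#4 → D#5
G4 → D5
C5 → G5
C#5 → G#5
B4 → F#5
G5 → D6

D#5 D5 G5 G#5 F#5 D6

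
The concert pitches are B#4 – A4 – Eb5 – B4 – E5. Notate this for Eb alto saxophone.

G##5 F#5 C6 G#5 C#6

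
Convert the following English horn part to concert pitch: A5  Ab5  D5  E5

D5 Db5 G4 A4

The English horn sounds a perfect fifth below written, so transpose each written note down a perfect fifth.
A5 → D5
Ab5 → Db5
D5 → G4
E5 → A4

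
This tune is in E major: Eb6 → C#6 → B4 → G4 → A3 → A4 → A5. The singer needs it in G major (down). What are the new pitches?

Gb5 E5 D4 Bb3 C3 C4 C5

From E down to G is a major sixth; apply that to each pitch.
Eb6 to Gb5
C#6 to E5
B4 to D4
G4 to Bb3
A3 to C3
A4 to C4
A5 to C5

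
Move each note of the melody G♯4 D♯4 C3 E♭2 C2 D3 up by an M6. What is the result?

E#5 B#4 A3 C3 A2 B3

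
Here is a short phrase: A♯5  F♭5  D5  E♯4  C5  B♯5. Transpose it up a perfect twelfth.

E#7 Cb7 A6 B#5 G6 F##7

A#5 to E#7
Fb5 to Cb7
D5 to A6
E#4 to B#5
C5 to G6
B#5 to F##7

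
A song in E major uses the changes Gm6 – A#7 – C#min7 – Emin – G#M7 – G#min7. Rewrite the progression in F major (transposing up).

E major up to F major is a minor second; each chord root moves by that interval while the quality stays the same.
Gm6: root G up a minor second → Ab, giving Abm6.
A#7: root A# up a minor second → B, giving B7.
C#min7: root C# up a minor second → D, giving Dmin7.
Emin: root E up a minor second → F, giving Fmin.
G#M7: root G# up a minor second → A, giving AM7.
G#min7: root G# up a minor second → A, giving Amin7.

Abm6 B7 Dmin7 Fmin AM7 Amin7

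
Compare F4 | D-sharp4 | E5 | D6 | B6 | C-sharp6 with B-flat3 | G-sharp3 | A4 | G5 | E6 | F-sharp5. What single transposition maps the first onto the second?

down a perfect fifth

From F4 to Bb3 is 5 letter names — a fifth of some quality.
Bb3 to F4 is 7 semitones, which makes it a perfect fifth; the second version is lower, so the direction is down.
Checking another pair — C#6 → F#5 — gives the same interval.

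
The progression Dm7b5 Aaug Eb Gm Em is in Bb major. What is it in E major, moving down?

G#m7b5 D#aug A C#m A#m

Bb major down to E major is a diminished fifth; each chord root moves by that interval while the quality stays the same.
Dm7b5: root D down a diminished fifth → G#, giving G#m7b5.
Aaug: root A down a diminished fifth → D#, giving D#aug.
Eb: root Eb down a diminished fifth → A, giving A.
Gm: root G down a diminished fifth → C#, giving C#m.
Em: root E down a diminished fifth → A#, giving A#m.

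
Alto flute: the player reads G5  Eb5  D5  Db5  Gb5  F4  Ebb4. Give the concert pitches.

D5 Bb4 A4 Ab4 Db5 C4 Bbb3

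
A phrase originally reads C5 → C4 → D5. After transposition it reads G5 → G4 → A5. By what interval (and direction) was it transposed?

Take the first pair: C5 → G5. C to G spans 5 letter names, so the interval is some kind of fifth.
C5 to G5 is 7 semitones, which makes it a perfect fifth; the second version is higher, so the direction is up.
Checking another pair — D5 → A5 — gives the same interval.

up a perfect fifth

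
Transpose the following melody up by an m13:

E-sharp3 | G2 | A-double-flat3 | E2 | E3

C#5 Eb4 Fbb5 C4 C5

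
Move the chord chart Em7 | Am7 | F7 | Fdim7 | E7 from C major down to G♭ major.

Bbm7 Ebm7 Cb7 Cbdim7 Bb7

C major down to G♭ major is an augmented fourth; each chord root moves by that interval while the quality stays the same.
Em7: root E down an augmented fourth → Bb, giving Bbm7.
Am7: root A down an augmented fourth → Eb, giving Ebm7.
F7: root F down an augmented fourth → Cb, giving Cb7.
Fdim7: root F down an augmented fourth → Cb, giving Cbdim7.
E7: root E down an augmented fourth → Bb, giving Bb7.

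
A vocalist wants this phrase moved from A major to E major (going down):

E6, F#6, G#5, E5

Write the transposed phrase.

B5 C#6 D#5 B4

A major to E major down is a perfect fourth, so every note moves down by that interval.
E6 -> B5
F#6 -> C#6
G#5 -> D#5
E5 -> B4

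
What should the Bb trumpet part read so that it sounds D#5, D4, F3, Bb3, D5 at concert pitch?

E#5 E4 G3 C4 E5

Written C4 sounds as Bb3 on the Bb trumpet, so concert pitches are written a major second up.
D#5 to E#5
D4 to E4
F3 to G3
Bb3 to C4
D5 to E5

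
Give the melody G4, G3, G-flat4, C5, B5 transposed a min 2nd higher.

G4 gives Ab4
G3 gives Ab3
Gb4 gives Abb4
C5 gives Db5
B5 gives C6

Ab4 Ab3 Abb4 Db5 C6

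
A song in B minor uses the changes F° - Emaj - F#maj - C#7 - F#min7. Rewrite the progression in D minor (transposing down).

Ab° Gmaj Amaj E7 Amin7

B minor down to D minor is a major sixth; each chord root moves by that interval while the quality stays the same.
F°: root F down a major sixth → Ab, giving Ab°.
Emaj: root E down a major sixth → G, giving Gmaj.
F#maj: root F# down a major sixth → A, giving Amaj.
C#7: root C# down a major sixth → E, giving E7.
F#min7: root F# down a major sixth → A, giving Amin7.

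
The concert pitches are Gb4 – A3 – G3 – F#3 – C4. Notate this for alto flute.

Cb5 D4 C4 B3 F4

The alto flute sounds a perfect fourth below written, so the written part must be a perfect fourth above concert — transpose each note up.
Gb4 gives Cb5
A3 gives D4
G3 gives C4
F#3 gives B3
C4 gives F4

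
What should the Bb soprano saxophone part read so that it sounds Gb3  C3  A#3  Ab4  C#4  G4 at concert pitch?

The Bb soprano saxophone sounds a major second below written, so the written part must be a major second above concert — transpose each note up.
Gb3 → Ab3
C3 → D3
A#3 → B#3
Ab4 → Bb4
C#4 → D#4
G4 → A4

Ab3 D3 B#3 Bb4 D#4 A4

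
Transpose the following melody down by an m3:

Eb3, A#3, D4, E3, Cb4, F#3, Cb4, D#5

Eb3 becomes C3
A#3 becomes F##3
D4 becomes B3
E3 becomes C#3
Cb4 becomes Ab3
F#3 becomes D#3
Cb4 becomes Ab3
D#5 becomes B#4

C3 F##3 B3 C#3 Ab3 D#3 Ab3 B#4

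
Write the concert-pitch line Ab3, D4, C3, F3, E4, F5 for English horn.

Written C4 sounds as F3 on the English horn, so concert pitches are written a perfect fifth up.
Ab3 becomes Eb4
D4 becomes A4
C3 becomes G3
F3 becomes C4
E4 becomes B4
F5 becomes C6

Eb4 A4 G3 C4 B4 C6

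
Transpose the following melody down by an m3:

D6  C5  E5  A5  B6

B5 A4 C#5 F#5 G#6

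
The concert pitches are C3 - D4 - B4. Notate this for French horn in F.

The French horn in F sounds a perfect fifth below written, so the written part must be a perfect fifth above concert — transpose each note up.
C3 → G3
D4 → A4
B4 → F#5

G3 A4 F#5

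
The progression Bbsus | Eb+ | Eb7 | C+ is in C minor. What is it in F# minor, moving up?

Esus A+ A7 F#+

C minor up to F# minor is an augmented fourth; each chord root moves by that interval while the quality stays the same.
Bbsus: root Bb up an augmented fourth → E, giving Esus.
Eb+: root Eb up an augmented fourth → A, giving A+.
Eb7: root Eb up an augmented fourth → A, giving A7.
C+: root C up an augmented fourth → F#, giving F#+.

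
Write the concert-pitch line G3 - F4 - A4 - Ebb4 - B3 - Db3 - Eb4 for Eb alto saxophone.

E4 D5 F#5 Cb5 G#4 Bb3 C5

Written C4 sounds as Eb3 on the Eb alto saxophone, so concert pitches are written a major sixth up.
G3 -> E4
F4 -> D5
A4 -> F#5
Ebb4 -> Cb5
B3 -> G#4
Db3 -> Bb3
Eb4 -> C5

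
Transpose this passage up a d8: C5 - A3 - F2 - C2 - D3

C5 becomes Cb6
A3 becomes Ab4
F2 becomes Fb3
C2 becomes Cb3
D3 becomes Db4

Cb6 Ab4 Fb3 Cb3 Db4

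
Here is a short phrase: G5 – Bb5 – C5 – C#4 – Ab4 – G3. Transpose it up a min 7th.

F6 Ab6 Bb5 B4 Gb5 F4

G5: a seventh up reaches F, and 10 semitones makes it F6.
A minor seventh up from Bb5 gives Ab6.
A minor seventh up from C5 gives Bb5.
C#4: a seventh up reaches B, and 10 semitones makes it B4.
Ab4 up a minor seventh is Gb5.
G3: a seventh up reaches F, and 10 semitones makes it F4.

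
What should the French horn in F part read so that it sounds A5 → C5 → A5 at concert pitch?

Written C4 sounds as F3 on the French horn in F, so concert pitches are written a perfect fifth up.
A5 to E6
C5 to G5
A5 to E6

E6 G5 E6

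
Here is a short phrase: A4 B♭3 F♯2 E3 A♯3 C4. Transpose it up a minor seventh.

G5 Ab4 E3 D4 G#4 Bb4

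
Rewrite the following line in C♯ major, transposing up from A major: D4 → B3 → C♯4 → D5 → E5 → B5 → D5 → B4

F#4 D#4 E#4 F#5 G#5 D#6 F#5 D#5

A major to C♯ major up is a major third, so every note moves up by that interval.
D4 -> F#4
B3 -> D#4
C#4 -> E#4
D5 -> F#5
E5 -> G#5
B5 -> D#6
D5 -> F#5
B4 -> D#5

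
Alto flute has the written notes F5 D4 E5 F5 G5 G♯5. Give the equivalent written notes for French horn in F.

First find concert pitch: the alto flute sounds a perfect fourth below written, so F5 D4 E5 F5 G5 G♯5 sounds C5 A3 B4 C5 D5 D#5.
Then write for French horn in F: it sounds a perfect fifth below written, so the part must be a perfect fifth above concert.
C5 → G5
A3 → E4
B4 → F#5
C5 → G5
D5 → A5
D#5 → A#5

G5 E4 F#5 G5 A5 A#5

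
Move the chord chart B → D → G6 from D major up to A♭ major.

D major up to A♭ major is a diminished fifth; each chord root moves by that interval while the quality stays the same.
B: root B up a diminished fifth → F, giving F.
D: root D up a diminished fifth → Ab, giving Ab.
G6: root G up a diminished fifth → Db, giving Db6.

F Ab Db6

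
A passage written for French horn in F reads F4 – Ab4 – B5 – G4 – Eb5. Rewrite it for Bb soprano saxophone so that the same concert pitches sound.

C4 Eb4 F#5 D4 Bb4

First find concert pitch: the French horn in F sounds a perfect fifth below written, so F4 Ab4 B5 G4 Eb5 sounds Bb3 Db4 E5 C4 Ab4.
Then write for Bb soprano saxophone: it sounds a major second below written, so the part must be a major second above concert.
Bb3 → C4
Db4 → Eb4
E5 → F#5
C4 → D4
Ab4 → Bb4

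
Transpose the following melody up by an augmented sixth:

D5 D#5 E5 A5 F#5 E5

B#5 B##5 C##6 F##6 D##6 C##6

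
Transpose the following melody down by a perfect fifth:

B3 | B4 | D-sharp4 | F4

E3 E4 G#3 Bb3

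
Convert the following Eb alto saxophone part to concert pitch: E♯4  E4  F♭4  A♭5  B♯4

Written C4 on the Eb alto saxophone sounds as Eb3, a major sixth lower; apply that shift to every note.
E#4 gives G#3
E4 gives G3
Fb4 gives Abb3
Ab5 gives Cb5
B#4 gives D#4

G#3 G3 Abb3 Cb5 D#4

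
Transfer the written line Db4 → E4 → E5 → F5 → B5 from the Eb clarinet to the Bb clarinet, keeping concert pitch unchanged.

First find concert pitch: the Eb clarinet sounds a minor third above written, so Db4 E4 E5 F5 B5 sounds Fb4 G4 G5 Ab5 D6.
Then write for Bb clarinet: it sounds a major second below written, so the part must be a major second above concert.
Fb4 → Gb4
G4 → A4
G5 → A5
Ab5 → Bb5
D6 → E6

Gb4 A4 A5 Bb5 E6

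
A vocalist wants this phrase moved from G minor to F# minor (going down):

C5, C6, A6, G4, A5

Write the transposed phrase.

B4 B5 G#6 F#4 G#5

From G down to F# is a minor second; apply that to each pitch.
C5 -> B4
C6 -> B5
A6 -> G#6
G4 -> F#4
A5 -> G#5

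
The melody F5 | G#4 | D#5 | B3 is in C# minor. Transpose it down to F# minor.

Bb4 C#4 G#4 E3

From C# down to F# is a perfect fifth; apply that to each pitch.
F5 → Bb4
G#4 → C#4
D#5 → G#4
B3 → E3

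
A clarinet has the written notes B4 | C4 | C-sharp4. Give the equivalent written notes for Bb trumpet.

First find concert pitch: the A clarinet sounds a minor third below written, so B4 C4 C-sharp4 sounds G#4 A3 A#3.
Then write for Bb trumpet: it sounds a major second below written, so the part must be a major second above concert.
G#4 → A#4
A3 → B3
A#3 → B#3

A#4 B3 B#3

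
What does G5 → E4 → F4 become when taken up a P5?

D6 B4 C5

G5 gives D6
E4 gives B4
F4 gives C5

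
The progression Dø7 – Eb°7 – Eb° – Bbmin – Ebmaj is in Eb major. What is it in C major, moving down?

Bø7 C°7 C° Gmin Cmaj

Eb major down to C major is a minor third; each chord root moves by that interval while the quality stays the same.
Dø7: root D down a minor third → B, giving Bø7.
Eb°7: root Eb down a minor third → C, giving C°7.
Eb°: root Eb down a minor third → C, giving C°.
Bbmin: root Bb down a minor third → G, giving Gmin.
Ebmaj: root Eb down a minor third → C, giving Cmaj.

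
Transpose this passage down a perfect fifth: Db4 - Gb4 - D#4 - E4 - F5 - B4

Gb3 Cb4 G#3 A3 Bb4 E4

Db4: a fifth down reaches G, and 7 semitones makes it Gb3.
Gb4: a fifth down reaches C, and 7 semitones makes it Cb4.
D#4 down a perfect fifth is G#3.
A perfect fifth down from E4 gives A3.
F5: a fifth down reaches B, and 7 semitones makes it Bb4.
B4 down a perfect fifth is E4.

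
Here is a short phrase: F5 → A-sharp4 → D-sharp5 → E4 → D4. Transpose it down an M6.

Ab4 C#4 F#4 G3 F3

A major sixth down from F5 gives Ab4.
A#4: a sixth down reaches C, and 9 semitones makes it C#4.
D#5: a sixth down reaches F, and 9 semitones makes it F#4.
E4: a sixth down reaches G, and 9 semitones makes it G3.
D4: a sixth down reaches F, and 9 semitones makes it F3.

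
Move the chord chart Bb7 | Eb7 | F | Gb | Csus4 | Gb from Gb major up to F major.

Gb major up to F major is a major seventh; each chord root moves by that interval while the quality stays the same.
Bb7: root Bb up a major seventh → A, giving A7.
Eb7: root Eb up a major seventh → D, giving D7.
F: root F up a major seventh → E, giving E.
Gb: root Gb up a major seventh → F, giving F.
Csus4: root C up a major seventh → B, giving Bsus4.
Gb: root Gb up a major seventh → F, giving F.

A7 D7 E F Bsus4 F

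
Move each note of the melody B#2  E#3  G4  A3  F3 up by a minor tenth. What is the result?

D#4 G#4 Bb5 C5 Ab4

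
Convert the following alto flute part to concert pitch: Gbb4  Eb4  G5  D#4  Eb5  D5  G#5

Dbb4 Bb3 D5 A#3 Bb4 A4 D#5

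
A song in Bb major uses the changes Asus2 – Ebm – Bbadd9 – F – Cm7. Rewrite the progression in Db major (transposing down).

Bb major down to Db major is a major sixth; each chord root moves by that interval while the quality stays the same.
Asus2: root A down a major sixth → C, giving Csus2.
Ebm: root Eb down a major sixth → Gb, giving Gbm.
Bbadd9: root Bb down a major sixth → Db, giving Dbadd9.
F: root F down a major sixth → Ab, giving Ab.
Cm7: root C down a major sixth → Eb, giving Ebm7.

Csus2 Gbm Dbadd9 Ab Ebm7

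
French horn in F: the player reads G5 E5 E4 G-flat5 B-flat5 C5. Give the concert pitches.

Written C4 on the French horn in F sounds as F3, a perfect fifth lower; apply that shift to every note.
G5 becomes C5
E5 becomes A4
E4 becomes A3
Gb5 becomes Cb5
Bb5 becomes Eb5
C5 becomes F4

C5 A4 A3 Cb5 Eb5 F4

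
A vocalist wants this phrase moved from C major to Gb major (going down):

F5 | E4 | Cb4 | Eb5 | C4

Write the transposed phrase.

Cb5 Bb3 Gbb3 Bbb4 Gb3

From C down to Gb is an augmented fourth; apply that to each pitch.
F5 → Cb5
E4 → Bb3
Cb4 → Gbb3
Eb5 → Bbb4
C4 → Gb3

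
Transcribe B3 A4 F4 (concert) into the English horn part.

F#4 E5 C5

The English horn sounds a perfect fifth below written, so the written part must be a perfect fifth above concert — transpose each note up.
B3 -> F#4
A4 -> E5
F4 -> C5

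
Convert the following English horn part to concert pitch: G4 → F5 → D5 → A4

Written C4 on the English horn sounds as F3, a perfect fifth lower; apply that shift to every note.
G4 -> C4
F5 -> Bb4
D5 -> G4
A4 -> D4

C4 Bb4 G4 D4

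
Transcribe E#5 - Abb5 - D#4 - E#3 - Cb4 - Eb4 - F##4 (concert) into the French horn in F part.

B#5 Ebb6 A#4 B#3 Gb4 Bb4 C##5

Written C4 sounds as F3 on the French horn in F, so concert pitches are written a perfect fifth up.
E#5 becomes B#5
Abb5 becomes Ebb6
D#4 becomes A#4
E#3 becomes B#3
Cb4 becomes Gb4
Eb4 becomes Bb4
F##4 becomes C##5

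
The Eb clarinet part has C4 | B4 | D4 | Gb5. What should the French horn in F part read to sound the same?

First find concert pitch: the Eb clarinet sounds a minor third above written, so C4 B4 D4 Gb5 sounds Eb4 D5 F4 Bbb5.
Then write for French horn in F: it sounds a perfect fifth below written, so the part must be a perfect fifth above concert.
Eb4 → Bb4
D5 → A5
F4 → C5
Bbb5 → Fb6

Bb4 A5 C5 Fb6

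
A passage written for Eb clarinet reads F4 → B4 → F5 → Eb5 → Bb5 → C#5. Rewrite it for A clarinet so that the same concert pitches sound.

Cb5 F5 Cb6 Bbb5 Fb6 G5

First find concert pitch: the Eb clarinet sounds a minor third above written, so F4 B4 F5 Eb5 Bb5 C#5 sounds Ab4 D5 Ab5 Gb5 Db6 E5.
Then write for A clarinet: it sounds a minor third below written, so the part must be a minor third above concert.
Ab4 → Cb5
D5 → F5
Ab5 → Cb6
Gb5 → Bbb5
Db6 → Fb6
E5 → G5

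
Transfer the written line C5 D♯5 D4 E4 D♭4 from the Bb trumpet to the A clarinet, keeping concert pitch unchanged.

First find concert pitch: the Bb trumpet sounds a major second below written, so C5 D♯5 D4 E4 D♭4 sounds Bb4 C#5 C4 D4 Cb4.
Then write for A clarinet: it sounds a minor third below written, so the part must be a minor third above concert.
Bb4 → Db5
C#5 → E5
C4 → Eb4
D4 → F4
Cb4 → Ebb4

Db5 E5 Eb4 F4 Ebb4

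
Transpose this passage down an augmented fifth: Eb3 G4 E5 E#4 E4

Abb2 Cb4 Ab4 A3 Ab3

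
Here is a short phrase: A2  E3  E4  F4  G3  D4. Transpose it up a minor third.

C3 G3 G4 Ab4 Bb3 F4

A2 gives C3
E3 gives G3
E4 gives G4
F4 gives Ab4
G3 gives Bb3
D4 gives F4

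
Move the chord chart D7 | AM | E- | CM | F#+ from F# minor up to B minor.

G7 DM A- FM B+

F# minor up to B minor is a perfect fourth; each chord root moves by that interval while the quality stays the same.
D7: root D up a perfect fourth → G, giving G7.
AM: root A up a perfect fourth → D, giving DM.
E-: root E up a perfect fourth → A, giving A-.
CM: root C up a perfect fourth → F, giving FM.
F#+: root F# up a perfect fourth → B, giving B+.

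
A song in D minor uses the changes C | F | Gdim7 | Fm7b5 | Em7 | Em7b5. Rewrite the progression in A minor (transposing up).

D minor up to A minor is a perfect fifth; each chord root moves by that interval while the quality stays the same.
C: root C up a perfect fifth → G, giving G.
F: root F up a perfect fifth → C, giving C.
Gdim7: root G up a perfect fifth → D, giving Ddim7.
Fm7b5: root F up a perfect fifth → C, giving Cm7b5.
Em7: root E up a perfect fifth → B, giving Bm7.
Em7b5: root E up a perfect fifth → B, giving Bm7b5.

G C Ddim7 Cm7b5 Bm7 Bm7b5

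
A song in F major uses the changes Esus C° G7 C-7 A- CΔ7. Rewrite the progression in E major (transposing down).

D#sus B° F#7 B-7 G#- BΔ7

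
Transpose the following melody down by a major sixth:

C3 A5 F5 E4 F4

Eb2 C5 Ab4 G3 Ab3

C3 down a major sixth is Eb2.
A5: a sixth down reaches C, and 9 semitones makes it C5.
A major sixth down from F5 gives Ab4.
A major sixth down from E4 gives G3.
F4 down a major sixth is Ab3.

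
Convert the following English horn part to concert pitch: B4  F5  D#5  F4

E4 Bb4 G#4 Bb3

Written C4 on the English horn sounds as F3, a perfect fifth lower; apply that shift to every note.
B4 -> E4
F5 -> Bb4
D#5 -> G#4
F4 -> Bb3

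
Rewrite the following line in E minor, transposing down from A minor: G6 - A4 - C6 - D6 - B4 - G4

From A down to E is a perfect fourth; apply that to each pitch.
G6 -> D6
A4 -> E4
C6 -> G5
D6 -> A5
B4 -> F#4
G4 -> D4

D6 E4 G5 A5 F#4 D4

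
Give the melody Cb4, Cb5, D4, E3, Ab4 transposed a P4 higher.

Fb4 Fb5 G4 A3 Db5

Cb4 → Fb4
Cb5 → Fb5
D4 → G4
E3 → A3
Ab4 → Db5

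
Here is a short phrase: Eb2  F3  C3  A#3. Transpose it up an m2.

Eb2 to Fb2
F3 to Gb3
C3 to Db3
A#3 to B3

Fb2 Gb3 Db3 B3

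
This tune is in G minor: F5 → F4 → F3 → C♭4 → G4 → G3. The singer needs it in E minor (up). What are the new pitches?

G minor to E minor up is a major sixth, so every note moves up by that interval.
F5 gives D6
F4 gives D5
F3 gives D4
Cb4 gives Ab4
G4 gives E5
G3 gives E4

D6 D5 D4 Ab4 E5 E4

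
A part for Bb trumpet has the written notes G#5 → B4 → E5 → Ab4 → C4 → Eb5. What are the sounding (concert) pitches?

F#5 A4 D5 Gb4 Bb3 Db5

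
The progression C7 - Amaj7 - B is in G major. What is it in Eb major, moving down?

Ab7 Fmaj7 G

G major down to Eb major is a major third; each chord root moves by that interval while the quality stays the same.
C7: root C down a major third → Ab, giving Ab7.
Amaj7: root A down a major third → F, giving Fmaj7.
B: root B down a major third → G, giving G.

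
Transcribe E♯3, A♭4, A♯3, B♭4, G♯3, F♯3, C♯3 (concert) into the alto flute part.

A#3 Db5 D#4 Eb5 C#4 B3 F#3

The alto flute sounds a perfect fourth below written, so the written part must be a perfect fourth above concert — transpose each note up.
E#3 -> A#3
Ab4 -> Db5
A#3 -> D#4
Bb4 -> Eb5
G#3 -> C#4
F#3 -> B3
C#3 -> F#3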